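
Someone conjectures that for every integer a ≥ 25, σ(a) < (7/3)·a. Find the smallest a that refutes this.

Check each integer a ≥ 25 in order until the claim fails.
For a = 25, 26, 27, 28, 29 the conclusion holds.
a = 30: σ(30) = 72; 72 ≥ 70.
Hence a = 30 is a counterexample.

a = 30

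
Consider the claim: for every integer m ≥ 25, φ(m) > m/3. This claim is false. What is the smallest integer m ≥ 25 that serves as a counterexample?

m = 30

m = 25: φ(25) = 20 and 25/3 = 25/3, so φ(25) > 25/3.
m = 26: φ(26) = 12 and 26/3 = 26/3, so φ(26) > 26/3.
m = 27: φ(27) = 18 and 27/3 = 9, so φ(27) > 27/3.
m = 28: φ(28) = 12 and 28/3 = 28/3, so φ(28) > 28/3.
m = 29: φ(29) = 28 and 29/3 = 29/3, so φ(29) > 29/3.
m = 30: φ(30) = 8 and 30/3 = 10, so φ(30) ≤ 30/3.
So m = 30 is the smallest counterexample.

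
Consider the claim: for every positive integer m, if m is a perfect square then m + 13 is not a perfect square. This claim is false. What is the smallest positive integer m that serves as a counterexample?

m = 36

A counterexample is any positive integer m such that m is a perfect square but m + 13 is a perfect square; we check each in order.
For m = 1, 4, 9, 16, 25 the conclusion holds.
m = 36: 36 = 6² and 36 + 13 = 49 = 7².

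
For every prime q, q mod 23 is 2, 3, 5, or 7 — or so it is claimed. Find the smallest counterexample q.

Check each prime q in order until the claim fails.
The first 4 eligible values, up to q = 7, all satisfy the conclusion.
q = 11: 11 mod 23 = 11 — not in {2, 3, 5, 7}.
Hence q = 11 is a counterexample.

q = 11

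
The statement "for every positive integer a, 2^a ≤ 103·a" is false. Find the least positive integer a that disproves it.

a = 11

We need the least positive integer a for which 2^a > 103·a.
For a = 1, 2, 3, 4, 5, 6, 7, 8, 9, 10 the conclusion holds.
a = 11: 2^a = 2048 and 103·a = 1133, so 2048 > 1133.
Hence a = 11 is a counterexample.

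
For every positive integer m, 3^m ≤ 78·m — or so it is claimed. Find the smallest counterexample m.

m = 6

For m = 1, 2, 3, 4, 5 the conclusion holds.
m = 6: 3^m = 729 and 78·m = 468, so 729 > 468.
Hence m = 6 is a counterexample.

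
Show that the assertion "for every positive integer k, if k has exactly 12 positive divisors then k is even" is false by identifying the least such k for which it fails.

k = 315

For k = 60, 72, 84, 90, …, 294, 306, 308 the conclusion holds.
k = 315: divisors of 315: 12 divisors; 315 is odd.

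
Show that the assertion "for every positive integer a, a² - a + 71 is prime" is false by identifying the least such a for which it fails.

a = 1: a² - a + 71 = 71, prime.
a = 2: a² - a + 71 = 73, prime.
a = 3: a² - a + 71 = 77 = 7 × 11, composite.

a = 3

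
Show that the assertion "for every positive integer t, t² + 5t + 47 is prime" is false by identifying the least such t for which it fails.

Check each positive integer t in order until t² + 5t + 47 is not prime.
For t = 1, 2, 3, 4, …, 35, 36, 37 the conclusion holds.
t = 38: t² + 5t + 47 = 1681 = 41 × 41, composite.
Thus t = 38 disproves the claim, and no smaller t works.

t = 38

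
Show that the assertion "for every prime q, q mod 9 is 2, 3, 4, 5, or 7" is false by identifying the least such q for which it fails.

q = 17

Check each prime q in order until the claim fails.
q = 2: 2 mod 9 = 2.
q = 3: 3 mod 9 = 3.
q = 5: 5 mod 9 = 5.
q = 7: 7 mod 9 = 7.
q = 11: 11 mod 9 = 2.
q = 13: 13 mod 9 = 4.
q = 17: 17 mod 9 = 8 — not in {2, 3, 4, 5, 7}.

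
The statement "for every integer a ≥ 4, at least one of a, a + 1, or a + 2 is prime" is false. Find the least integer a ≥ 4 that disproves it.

We need the least integer a ≥ 4 for which a, a + 1, a + 2 are all composite.
a = 4: 5 is prime.
a = 5: 5 is prime.
a = 6: 7 is prime.
a = 7: 7 is prime.
a = 8: 8 = 2 × 4; 9 = 3 × 3; 10 = 2 × 5 — all composite.
So a = 8 is the smallest counterexample.

a = 8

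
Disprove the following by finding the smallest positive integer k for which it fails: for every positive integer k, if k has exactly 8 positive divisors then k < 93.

k = 102

Check each positive integer k in order until k has exactly 8 positive divisors but the claim fails.
For k = 24, 30, 40, 42, 54, 56, 66, 70, 78, 88 the conclusion holds.
k = 102: τ(102) = 8; 102 ≥ 93.
So k = 102 is the smallest counterexample.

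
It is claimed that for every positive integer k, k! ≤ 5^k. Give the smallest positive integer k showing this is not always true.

k = 12

For k = 1, 2, 3, 4, …, 9, 10, 11 the conclusion holds.
k = 12: k! = 479001600 and 5^k = 244140625, so 479001600 > 244140625.
Thus k = 12 disproves the claim, and no smaller k works.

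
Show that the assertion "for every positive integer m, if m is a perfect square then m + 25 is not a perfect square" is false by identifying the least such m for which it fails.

m = 144

We need the least positive integer m for which m is a perfect square but m + 25 is a perfect square.
For m = 1, 4, 9, 16, …, 81, 100, 121 the conclusion holds.
m = 144: 144 = 12² and 144 + 25 = 169 = 13².
Hence m = 144 is a counterexample.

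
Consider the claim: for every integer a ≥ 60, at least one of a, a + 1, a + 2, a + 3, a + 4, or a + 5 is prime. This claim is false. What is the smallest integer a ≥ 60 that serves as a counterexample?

a = 90

A counterexample is any integer a ≥ 60 such that a, a + 1, a + 2, a + 3, a + 4, a + 5 are all composite; we check each in order.
For a = 60, 61, 62, 63, …, 87, 88, 89 the conclusion holds.
a = 90: 90 = 2 × 45; 91 = 7 × 13; 92 = 2 × 46; 93 = 3 × 31; 94 = 2 × 47; 95 = 5 × 19 — all composite.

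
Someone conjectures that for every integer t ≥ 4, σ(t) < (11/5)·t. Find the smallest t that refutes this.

t = 12

A counterexample is any integer t ≥ 4 such that the claim fails; we check each in order.
The first 8 eligible values, up to t = 11, all satisfy the conclusion.
t = 12: σ(12) = 28; 28 ≥ 132/5.
Hence t = 12 is a counterexample.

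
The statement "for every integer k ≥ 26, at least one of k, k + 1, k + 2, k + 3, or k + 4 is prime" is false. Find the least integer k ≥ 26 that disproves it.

k = 32

Check each integer k ≥ 26 in order until k, k + 1, k + 2, k + 3, k + 4 are all composite.
The first 6 eligible values, up to k = 31, all satisfy the conclusion.
k = 32: 32 = 2 × 16; 33 = 3 × 11; 34 = 2 × 17; 35 = 5 × 7; 36 = 2 × 18 — all composite.
Hence k = 32 is a counterexample.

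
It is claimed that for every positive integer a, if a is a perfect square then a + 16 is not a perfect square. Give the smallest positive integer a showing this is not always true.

A counterexample is any positive integer a such that a is a perfect square but a + 16 is a perfect square; we check each in order.
a = 1: 1 + 16 = 17, not a perfect square.
a = 4: 4 + 16 = 20, not a perfect square.
a = 9: 9 = 3² and 9 + 16 = 25 = 5².
Hence a = 9 is a counterexample.

a = 9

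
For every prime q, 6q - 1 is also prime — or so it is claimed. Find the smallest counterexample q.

q = 11

We need the least prime q for which 6q - 1 is not prime.
The first 4 eligible values, up to q = 7, all satisfy the conclusion.
q = 11: 6q - 1 = 65 = 5 × 13, not prime.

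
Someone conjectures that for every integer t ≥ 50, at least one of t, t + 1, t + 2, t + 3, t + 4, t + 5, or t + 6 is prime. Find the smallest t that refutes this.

The first 40 eligible values, up to t = 89, all satisfy the conclusion.
t = 90: 90 = 2 × 45; 91 = 7 × 13; 92 = 2 × 46; 93 = 3 × 31; 94 = 2 × 47; 95 = 5 × 19; 96 = 2 × 48 — all composite.

t = 90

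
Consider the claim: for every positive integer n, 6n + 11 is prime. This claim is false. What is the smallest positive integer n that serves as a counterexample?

n = 4

A counterexample is any positive integer n such that 6n + 11 is not prime; we check each in order.
n = 1: 6n + 11 = 17, prime.
n = 2: 6n + 11 = 23, prime.
n = 3: 6n + 11 = 29, prime.
n = 4: 6n + 11 = 35 = 5 × 7, composite.
So n = 4 is the smallest counterexample.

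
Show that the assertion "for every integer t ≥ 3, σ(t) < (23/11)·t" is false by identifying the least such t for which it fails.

t = 12

We need the least integer t ≥ 3 for which the claim fails.
The first 9 eligible values, up to t = 11, all satisfy the conclusion.
t = 12: σ(12) = 28; 28 ≥ 276/11.
Thus t = 12 disproves the claim, and no smaller t works.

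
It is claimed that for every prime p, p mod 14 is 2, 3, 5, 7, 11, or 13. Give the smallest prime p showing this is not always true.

p = 23

For p = 2, 3, 5, 7, 11, 13, 17, 19 the conclusion holds.
p = 23: 23 mod 14 = 9 — not in {2, 3, 5, 7, 11, 13}.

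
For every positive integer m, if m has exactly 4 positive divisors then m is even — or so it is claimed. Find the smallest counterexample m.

We need the least positive integer m for which m has exactly 4 positive divisors but m is odd.
m = 6: divisors of 6: 1, 2, 3, 6; 6 is even.
m = 8: divisors of 8: 1, 2, 4, 8; 8 is even.
m = 10: divisors of 10: 1, 2, 5, 10; 10 is even.
m = 14: divisors of 14: 1, 2, 7, 14; 14 is even.
m = 15: divisors of 15: 1, 3, 5, 15; 15 is odd.
So m = 15 is the smallest counterexample.

m = 15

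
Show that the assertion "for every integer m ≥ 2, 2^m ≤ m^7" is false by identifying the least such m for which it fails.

A counterexample is any integer m ≥ 2 such that 2^m > m^7; we check each in order.
The first 35 eligible values, up to m = 36, all satisfy the conclusion.
m = 37: 2^m = 137438953472 and m^7 = 94931877133, so 137438953472 > 94931877133.

m = 37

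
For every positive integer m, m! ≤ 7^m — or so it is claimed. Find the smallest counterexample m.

Check each positive integer m in order until m! > 7^m.
For m = 1, 2, 3, 4, …, 14, 15, 16 the conclusion holds.
m = 17: m! = 355687428096000 and 7^m = 232630513987207, so 355687428096000 > 232630513987207.
Hence m = 17 is a counterexample.

m = 17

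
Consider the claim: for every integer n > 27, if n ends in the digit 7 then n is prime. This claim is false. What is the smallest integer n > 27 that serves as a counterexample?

A counterexample is any integer n > 27 such that n ends in the digit 7 but n is not prime; we check each in order.
n = 37: 37 ends in 7 and is prime.
n = 47: 47 ends in 7 and is prime.
n = 57: 57 ends in 7; 57 = 3 × 19, composite.
Thus n = 57 disproves the claim, and no smaller n works.

n = 57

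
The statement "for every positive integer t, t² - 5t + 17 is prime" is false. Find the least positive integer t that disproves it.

t = 13

A counterexample is any positive integer t such that t² - 5t + 17 is not prime; we check each in order.
For t = 1, 2, 3, 4, …, 10, 11, 12 the conclusion holds.
t = 13: t² - 5t + 17 = 121 = 11 × 11, composite.
Thus t = 13 disproves the claim, and no smaller t works.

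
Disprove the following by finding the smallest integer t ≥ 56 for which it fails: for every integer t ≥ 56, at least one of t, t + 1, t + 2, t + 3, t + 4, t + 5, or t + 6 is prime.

For t = 56, 57, 58, 59, …, 87, 88, 89 the conclusion holds.
t = 90: 90 = 2 × 45; 91 = 7 × 13; 92 = 2 × 46; 93 = 3 × 31; 94 = 2 × 47; 95 = 5 × 19; 96 = 2 × 48 — all composite.
Hence t = 90 is a counterexample.

t = 90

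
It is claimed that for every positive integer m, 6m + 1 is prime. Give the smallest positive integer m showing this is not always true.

m = 1: 6m + 1 = 7, prime.
m = 2: 6m + 1 = 13, prime.
m = 3: 6m + 1 = 19, prime.
m = 4: 6m + 1 = 25 = 5 × 5, composite.
Hence m = 4 is a counterexample.

m = 4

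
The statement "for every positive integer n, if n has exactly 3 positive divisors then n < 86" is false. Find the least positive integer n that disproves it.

n = 121

We need the least positive integer n for which n has exactly 3 positive divisors but the claim fails.
For n = 4, 9, 25, 49 the conclusion holds.
n = 121: τ(121) = 3; 121 ≥ 86.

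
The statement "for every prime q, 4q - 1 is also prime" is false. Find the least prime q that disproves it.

A counterexample is any prime q such that 4q - 1 is not prime; we check each in order.
q = 2: 4q - 1 = 7, prime.
q = 3: 4q - 1 = 11, prime.
q = 5: 4q - 1 = 19, prime.
q = 7: 4q - 1 = 27 = 3 × 9, not prime.

q = 7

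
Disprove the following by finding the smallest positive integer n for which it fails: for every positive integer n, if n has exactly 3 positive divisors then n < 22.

n = 25

n = 4: τ(4) = 3; 4 < 22.
n = 9: τ(9) = 3; 9 < 22.
n = 25: τ(25) = 3; 25 ≥ 22.
So n = 25 is the smallest counterexample.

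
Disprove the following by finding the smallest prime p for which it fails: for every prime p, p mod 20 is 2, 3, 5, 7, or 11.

The first 5 eligible values, up to p = 11, all satisfy the conclusion.
p = 13: 13 mod 20 = 13 — not in {2, 3, 5, 7, 11}.
Hence p = 13 is a counterexample.

p = 13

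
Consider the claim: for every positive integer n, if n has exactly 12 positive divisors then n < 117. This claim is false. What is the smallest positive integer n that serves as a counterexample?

For n = 60, 72, 84, 90, 96, 108 the conclusion holds.
n = 126: τ(126) = 12; 126 ≥ 117.

n = 126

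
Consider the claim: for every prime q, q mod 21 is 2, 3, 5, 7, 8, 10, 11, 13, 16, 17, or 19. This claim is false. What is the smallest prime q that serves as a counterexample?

For q = 2, 3, 5, 7, …, 29, 31, 37 the conclusion holds.
q = 41: 41 mod 21 = 20 — not in {2, 3, 5, 7, 8, 10, 11, 13, 16, 17, 19}.

q = 41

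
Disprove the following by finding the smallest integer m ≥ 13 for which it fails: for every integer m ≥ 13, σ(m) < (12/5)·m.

For m = 13, 14, 15, 16, …, 21, 22, 23 the conclusion holds.
m = 24: σ(24) = 60; 60 ≥ 288/5.
Thus m = 24 disproves the claim, and no smaller m works.

m = 24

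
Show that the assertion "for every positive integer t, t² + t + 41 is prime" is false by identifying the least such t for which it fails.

Check each positive integer t in order until t² + t + 41 is not prime.
For t = 1, 2, 3, 4, …, 37, 38, 39 the conclusion holds.
t = 40: t² + t + 41 = 1681 = 41 × 41, composite.
Thus t = 40 disproves the claim, and no smaller t works.

t = 40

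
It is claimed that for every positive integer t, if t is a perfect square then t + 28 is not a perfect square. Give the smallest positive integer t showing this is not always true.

t = 36

A counterexample is any positive integer t such that t is a perfect square but t + 28 is a perfect square; we check each in order.
For t = 1, 4, 9, 16, 25 the conclusion holds.
t = 36: 36 = 6² and 36 + 28 = 64 = 8².
Hence t = 36 is a counterexample.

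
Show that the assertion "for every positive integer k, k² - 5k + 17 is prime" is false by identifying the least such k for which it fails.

k = 13

We need the least positive integer k for which k² - 5k + 17 is not prime.
For k = 1, 2, 3, 4, …, 10, 11, 12 the conclusion holds.
k = 13: k² - 5k + 17 = 121 = 11 × 11, composite.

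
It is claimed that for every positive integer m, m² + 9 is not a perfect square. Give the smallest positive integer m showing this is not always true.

m = 4

We need the least positive integer m for which m² + 9 is a perfect square.
m = 1: 1² + 9 = 10, not a perfect square.
m = 2: 2² + 9 = 13, not a perfect square.
m = 3: 3² + 9 = 18, not a perfect square.
m = 4: 4² + 9 = 25 = 5², a perfect square.
So m = 4 is the smallest counterexample.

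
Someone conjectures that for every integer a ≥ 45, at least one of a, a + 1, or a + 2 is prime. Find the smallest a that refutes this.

A counterexample is any integer a ≥ 45 such that a, a + 1, a + 2 are all composite; we check each in order.
a = 45: 47 is prime.
a = 46: 47 is prime.
a = 47: 47 is prime.
a = 48: 48 = 2 × 24; 49 = 7 × 7; 50 = 2 × 25 — all composite.
So a = 48 is the smallest counterexample.

a = 48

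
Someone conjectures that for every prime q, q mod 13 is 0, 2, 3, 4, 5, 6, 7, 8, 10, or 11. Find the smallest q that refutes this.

Check each prime q in order until the claim fails.
For q = 2, 3, 5, 7, …, 41, 43, 47 the conclusion holds.
q = 53: 53 mod 13 = 1 — not in {0, 2, 3, 4, 5, 6, 7, 8, 10, 11}.
Hence q = 53 is a counterexample.

q = 53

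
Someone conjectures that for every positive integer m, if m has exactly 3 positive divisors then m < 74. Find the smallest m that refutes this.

m = 121

We need the least positive integer m for which m has exactly 3 positive divisors but the claim fails.
For m = 4, 9, 25, 49 the conclusion holds.
m = 121: τ(121) = 3; 121 ≥ 74.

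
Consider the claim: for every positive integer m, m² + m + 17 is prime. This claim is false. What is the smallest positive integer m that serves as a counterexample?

m = 16

A counterexample is any positive integer m such that m² + m + 17 is not prime; we check each in order.
For m = 1, 2, 3, 4, …, 13, 14, 15 the conclusion holds.
m = 16: m² + m + 17 = 289 = 17 × 17, composite.
Thus m = 16 disproves the claim, and no smaller m works.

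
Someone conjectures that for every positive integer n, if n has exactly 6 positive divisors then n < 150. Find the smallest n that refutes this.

n = 153

A counterexample is any positive integer n such that n has exactly 6 positive divisors but the claim fails; we check each in order.
The first 21 eligible values, up to n = 148, all satisfy the conclusion.
n = 153: τ(153) = 6; 153 ≥ 150.
Thus n = 153 disproves the claim, and no smaller n works.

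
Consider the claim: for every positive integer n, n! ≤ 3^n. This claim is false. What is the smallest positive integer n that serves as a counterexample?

A counterexample is any positive integer n such that n! > 3^n; we check each in order.
For n = 1, 2, 3, 4, 5, 6 the conclusion holds.
n = 7: n! = 5040 and 3^n = 2187, so 5040 > 2187.

n = 7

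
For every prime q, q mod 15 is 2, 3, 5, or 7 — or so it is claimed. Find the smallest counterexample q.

A counterexample is any prime q such that the claim fails; we check each in order.
The first 4 eligible values, up to q = 7, all satisfy the conclusion.
q = 11: 11 mod 15 = 11 — not in {2, 3, 5, 7}.
Thus q = 11 disproves the claim, and no smaller q works.

q = 11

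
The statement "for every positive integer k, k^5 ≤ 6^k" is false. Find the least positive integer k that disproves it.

k = 3

A counterexample is any positive integer k such that k^5 > 6^k; we check each in order.
For k = 1, 2 the conclusion holds.
k = 3: k^5 = 243 and 6^k = 216, so 243 > 216.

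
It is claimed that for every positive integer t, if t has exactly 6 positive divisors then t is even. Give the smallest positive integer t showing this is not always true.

t = 45

A counterexample is any positive integer t such that t has exactly 6 positive divisors but t is odd; we check each in order.
For t = 12, 18, 20, 28, 32, 44 the conclusion holds.
t = 45: divisors of 45: 1, 3, 5, 9, 15, 45; 45 is odd.
Thus t = 45 disproves the claim, and no smaller t works.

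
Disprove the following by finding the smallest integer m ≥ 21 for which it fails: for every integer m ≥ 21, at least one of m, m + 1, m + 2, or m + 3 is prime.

m = 24

Check each integer m ≥ 21 in order until m, m + 1, m + 2, m + 3 are all composite.
For m = 21, 22, 23 the conclusion holds.
m = 24: 24 = 2 × 12; 25 = 5 × 5; 26 = 2 × 13; 27 = 3 × 9 — all composite.
Hence m = 24 is a counterexample.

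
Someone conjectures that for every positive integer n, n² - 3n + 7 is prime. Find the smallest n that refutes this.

Check each positive integer n in order until n² - 3n + 7 is not prime.
n = 1: n² - 3n + 7 = 5, prime.
n = 2: n² - 3n + 7 = 5, prime.
n = 3: n² - 3n + 7 = 7, prime.
n = 4: n² - 3n + 7 = 11, prime.
n = 5: n² - 3n + 7 = 17, prime.
n = 6: n² - 3n + 7 = 25 = 5 × 5, composite.
Thus n = 6 disproves the claim, and no smaller n works.

n = 6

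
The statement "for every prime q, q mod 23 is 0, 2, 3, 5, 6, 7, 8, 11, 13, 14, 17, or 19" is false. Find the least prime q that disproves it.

We need the least prime q for which the claim fails.
For q = 2, 3, 5, 7, …, 29, 31, 37 the conclusion holds.
q = 41: 41 mod 23 = 18 — not in {0, 2, 3, 5, 6, 7, 8, 11, 13, 14, 17, 19}.
Thus q = 41 disproves the claim, and no smaller q works.

q = 41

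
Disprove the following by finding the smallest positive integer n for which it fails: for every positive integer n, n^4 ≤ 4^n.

n = 3

For n = 1, 2 the conclusion holds.
n = 3: n^4 = 81 and 4^n = 64, so 81 > 64.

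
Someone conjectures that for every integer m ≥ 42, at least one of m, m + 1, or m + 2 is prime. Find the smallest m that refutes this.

m = 42: 43 is prime.
m = 43: 43 is prime.
m = 44: 44 = 2 × 22; 45 = 3 × 15; 46 = 2 × 23 — all composite.
Hence m = 44 is a counterexample.

m = 44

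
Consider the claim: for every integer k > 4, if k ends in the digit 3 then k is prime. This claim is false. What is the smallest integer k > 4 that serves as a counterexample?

k = 13: 13 ends in 3 and is prime.
k = 23: 23 ends in 3 and is prime.
k = 33: 33 ends in 3; 33 = 3 × 11, composite.

k = 33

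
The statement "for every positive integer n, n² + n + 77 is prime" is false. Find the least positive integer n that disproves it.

We need the least positive integer n for which n² + n + 77 is not prime.
For n = 1, 2, 3, 4, 5 the conclusion holds.
n = 6: n² + n + 77 = 119 = 7 × 17, composite.
So n = 6 is the smallest counterexample.

n = 6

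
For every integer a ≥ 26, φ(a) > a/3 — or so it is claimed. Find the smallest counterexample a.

A counterexample is any integer a ≥ 26 such that the claim fails; we check each in order.
The first 4 eligible values, up to a = 29, all satisfy the conclusion.
a = 30: φ(30) = 8 and 30/3 = 10, so φ(30) ≤ 30/3.
So a = 30 is the smallest counterexample.

a = 30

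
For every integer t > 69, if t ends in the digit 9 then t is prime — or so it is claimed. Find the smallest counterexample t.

We need the least integer t > 69 for which t ends in the digit 9 but t is not prime.
For t = 79, 89 the conclusion holds.
t = 99: 99 ends in 9; 99 = 3 × 33, composite.
Thus t = 99 disproves the claim, and no smaller t works.

t = 99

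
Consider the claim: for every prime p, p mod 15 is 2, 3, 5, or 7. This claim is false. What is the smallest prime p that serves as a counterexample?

We need the least prime p for which the claim fails.
For p = 2, 3, 5, 7 the conclusion holds.
p = 11: 11 mod 15 = 11 — not in {2, 3, 5, 7}.
Thus p = 11 disproves the claim, and no smaller p works.

p = 11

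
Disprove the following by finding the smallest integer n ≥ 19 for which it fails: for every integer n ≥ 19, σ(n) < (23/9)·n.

n = 48

A counterexample is any integer n ≥ 19 such that the claim fails; we check each in order.
The first 29 eligible values, up to n = 47, all satisfy the conclusion.
n = 48: σ(48) = 124; 124 ≥ 368/3.
So n = 48 is the smallest counterexample.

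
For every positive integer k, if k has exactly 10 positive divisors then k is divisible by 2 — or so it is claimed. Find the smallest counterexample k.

We need the least positive integer k for which k has exactly 10 positive divisors but k is not divisible by 2.
For k = 48, 80, 112, 162, 176, 208, 272, 304, 368 the conclusion holds.
k = 405: τ(405) = 10; 405 mod 2 = 1.

k = 405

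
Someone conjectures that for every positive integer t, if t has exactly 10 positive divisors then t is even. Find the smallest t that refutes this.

A counterexample is any positive integer t such that t has exactly 10 positive divisors but t is odd; we check each in order.
For t = 48, 80, 112, 162, 176, 208, 272, 304, 368 the conclusion holds.
t = 405: divisors of 405: 10 divisors; 405 is odd.

t = 405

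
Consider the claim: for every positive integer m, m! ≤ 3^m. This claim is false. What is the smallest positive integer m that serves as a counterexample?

m = 7

The first 6 eligible values, up to m = 6, all satisfy the conclusion.
m = 7: m! = 5040 and 3^m = 2187, so 5040 > 2187.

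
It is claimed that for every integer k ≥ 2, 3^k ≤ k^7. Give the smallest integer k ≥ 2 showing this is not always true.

k = 19

We need the least integer k ≥ 2 for which 3^k > k^7.
The first 17 eligible values, up to k = 18, all satisfy the conclusion.
k = 19: 3^k = 1162261467 and k^7 = 893871739, so 1162261467 > 893871739.
Hence k = 19 is a counterexample.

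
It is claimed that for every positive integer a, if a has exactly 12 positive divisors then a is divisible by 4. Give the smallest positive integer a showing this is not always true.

a = 90

We need the least positive integer a for which a has exactly 12 positive divisors but a is not divisible by 4.
For a = 60, 72, 84 the conclusion holds.
a = 90: τ(90) = 12; 90 mod 4 = 2.
So a = 90 is the smallest counterexample.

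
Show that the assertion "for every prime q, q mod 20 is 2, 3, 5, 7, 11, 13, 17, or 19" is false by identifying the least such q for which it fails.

A counterexample is any prime q such that the claim fails; we check each in order.
For q = 2, 3, 5, 7, 11, 13, 17, 19, 23 the conclusion holds.
q = 29: 29 mod 20 = 9 — not in {2, 3, 5, 7, 11, 13, 17, 19}.
So q = 29 is the smallest counterexample.

q = 29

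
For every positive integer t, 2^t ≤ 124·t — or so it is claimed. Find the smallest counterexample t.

t = 11

We need the least positive integer t for which 2^t > 124·t.
For t = 1, 2, 3, 4, 5, 6, 7, 8, 9, 10 the conclusion holds.
t = 11: 2^t = 2048 and 124·t = 1364, so 2048 > 1364.
Hence t = 11 is a counterexample.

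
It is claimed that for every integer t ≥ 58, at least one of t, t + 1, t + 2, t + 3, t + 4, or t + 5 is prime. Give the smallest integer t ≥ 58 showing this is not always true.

t = 90

A counterexample is any integer t ≥ 58 such that t, t + 1, t + 2, t + 3, t + 4, t + 5 are all composite; we check each in order.
For t = 58, 59, 60, 61, …, 87, 88, 89 the conclusion holds.
t = 90: 90 = 2 × 45; 91 = 7 × 13; 92 = 2 × 46; 93 = 3 × 31; 94 = 2 × 47; 95 = 5 × 19 — all composite.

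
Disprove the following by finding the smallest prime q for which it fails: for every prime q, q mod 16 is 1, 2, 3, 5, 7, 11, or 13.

q = 31

A counterexample is any prime q such that the claim fails; we check each in order.
The first 10 eligible values, up to q = 29, all satisfy the conclusion.
q = 31: 31 mod 16 = 15 — not in {1, 2, 3, 5, 7, 11, 13}.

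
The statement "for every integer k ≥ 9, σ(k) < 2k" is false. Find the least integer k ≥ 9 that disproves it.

We need the least integer k ≥ 9 for which the claim fails.
k = 9: σ(9) = 13; 13 < 18.
k = 10: σ(10) = 18; 18 < 20.
k = 11: σ(11) = 12; 12 < 22.
k = 12: σ(12) = 28; 28 ≥ 24.
Hence k = 12 is a counterexample.

k = 12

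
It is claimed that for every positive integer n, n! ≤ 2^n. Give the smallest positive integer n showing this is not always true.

n = 4

A counterexample is any positive integer n such that n! > 2^n; we check each in order.
For n = 1, 2, 3 the conclusion holds.
n = 4: n! = 24 and 2^n = 16, so 24 > 16.
Hence n = 4 is a counterexample.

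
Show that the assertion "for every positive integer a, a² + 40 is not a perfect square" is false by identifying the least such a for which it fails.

a = 3

a = 1: 1² + 40 = 41, not a perfect square.
a = 2: 2² + 40 = 44, not a perfect square.
a = 3: 3² + 40 = 49 = 7², a perfect square.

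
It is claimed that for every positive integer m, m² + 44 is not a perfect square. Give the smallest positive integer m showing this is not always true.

We need the least positive integer m for which m² + 44 is a perfect square.
For m = 1, 2, 3, 4, 5, 6, 7, 8, 9 the conclusion holds.
m = 10: 10² + 44 = 144 = 12², a perfect square.
So m = 10 is the smallest counterexample.

m = 10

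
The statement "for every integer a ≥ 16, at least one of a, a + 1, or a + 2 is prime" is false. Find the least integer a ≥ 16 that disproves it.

a = 20

Check each integer a ≥ 16 in order until a, a + 1, a + 2 are all composite.
a = 16: 17 is prime.
a = 17: 17 is prime.
a = 18: 19 is prime.
a = 19: 19 is prime.
a = 20: 20 = 2 × 10; 21 = 3 × 7; 22 = 2 × 11 — all composite.
So a = 20 is the smallest counterexample.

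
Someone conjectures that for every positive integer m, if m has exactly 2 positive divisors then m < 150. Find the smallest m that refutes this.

A counterexample is any positive integer m such that m has exactly 2 positive divisors but the claim fails; we check each in order.
For m = 2, 3, 5, 7, …, 137, 139, 149 the conclusion holds.
m = 151: τ(151) = 2; 151 ≥ 150.

m = 151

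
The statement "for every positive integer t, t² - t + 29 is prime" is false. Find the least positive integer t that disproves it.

t = 3

A counterexample is any positive integer t such that t² - t + 29 is not prime; we check each in order.
t = 1: t² - t + 29 = 29, prime.
t = 2: t² - t + 29 = 31, prime.
t = 3: t² - t + 29 = 35 = 5 × 7, composite.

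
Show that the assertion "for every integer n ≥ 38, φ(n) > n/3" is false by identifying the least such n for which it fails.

n = 38: φ(38) = 18 and 38/3 = 38/3, so φ(38) > 38/3.
n = 39: φ(39) = 24 and 39/3 = 13, so φ(39) > 39/3.
n = 40: φ(40) = 16 and 40/3 = 40/3, so φ(40) > 40/3.
n = 41: φ(41) = 40 and 41/3 = 41/3, so φ(41) > 41/3.
n = 42: φ(42) = 12 and 42/3 = 14, so φ(42) ≤ 42/3.
So n = 42 is the smallest counterexample.

n = 42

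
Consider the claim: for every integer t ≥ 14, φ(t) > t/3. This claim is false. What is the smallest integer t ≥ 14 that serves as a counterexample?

We need the least integer t ≥ 14 for which the claim fails.
For t = 14, 15, 16, 17 the conclusion holds.
t = 18: φ(18) = 6 and 18/3 = 6, so φ(18) ≤ 18/3.

t = 18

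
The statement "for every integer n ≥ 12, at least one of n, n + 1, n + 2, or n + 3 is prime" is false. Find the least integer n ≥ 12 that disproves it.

For n = 12, 13, 14, 15, …, 21, 22, 23 the conclusion holds.
n = 24: 24 = 2 × 12; 25 = 5 × 5; 26 = 2 × 13; 27 = 3 × 9 — all composite.

n = 24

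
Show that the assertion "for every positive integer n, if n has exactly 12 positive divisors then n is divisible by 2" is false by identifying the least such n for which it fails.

n = 315

For n = 60, 72, 84, 90, …, 294, 306, 308 the conclusion holds.
n = 315: τ(315) = 12; 315 mod 2 = 1.
Thus n = 315 disproves the claim, and no smaller n works.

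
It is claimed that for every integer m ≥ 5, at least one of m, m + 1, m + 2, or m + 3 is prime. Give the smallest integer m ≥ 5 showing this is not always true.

m = 24

We need the least integer m ≥ 5 for which m, m + 1, m + 2, m + 3 are all composite.
For m = 5, 6, 7, 8, …, 21, 22, 23 the conclusion holds.
m = 24: 24 = 2 × 12; 25 = 5 × 5; 26 = 2 × 13; 27 = 3 × 9 — all composite.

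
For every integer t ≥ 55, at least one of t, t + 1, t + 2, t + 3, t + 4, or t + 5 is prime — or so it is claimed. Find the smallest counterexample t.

t = 90

A counterexample is any integer t ≥ 55 such that t, t + 1, t + 2, t + 3, t + 4, t + 5 are all composite; we check each in order.
For t = 55, 56, 57, 58, …, 87, 88, 89 the conclusion holds.
t = 90: 90 = 2 × 45; 91 = 7 × 13; 92 = 2 × 46; 93 = 3 × 31; 94 = 2 × 47; 95 = 5 × 19 — all composite.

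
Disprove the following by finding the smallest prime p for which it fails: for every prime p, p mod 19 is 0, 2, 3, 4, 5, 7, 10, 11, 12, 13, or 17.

Check each prime p in order until the claim fails.
The first 11 eligible values, up to p = 31, all satisfy the conclusion.
p = 37: 37 mod 19 = 18 — not in {0, 2, 3, 4, 5, 7, 10, 11, 12, 13, 17}.

p = 37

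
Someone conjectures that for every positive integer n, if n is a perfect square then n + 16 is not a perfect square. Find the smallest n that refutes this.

For n = 1, 4 the conclusion holds.
n = 9: 9 = 3² and 9 + 16 = 25 = 5².
Thus n = 9 disproves the claim, and no smaller n works.

n = 9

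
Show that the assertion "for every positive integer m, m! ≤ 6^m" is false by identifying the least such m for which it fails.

For m = 1, 2, 3, 4, …, 11, 12, 13 the conclusion holds.
m = 14: m! = 87178291200 and 6^m = 78364164096, so 87178291200 > 78364164096.
So m = 14 is the smallest counterexample.

m = 14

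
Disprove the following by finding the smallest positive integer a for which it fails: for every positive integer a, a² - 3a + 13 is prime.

a = 12

A counterexample is any positive integer a such that a² - 3a + 13 is not prime; we check each in order.
For a = 1, 2, 3, 4, …, 9, 10, 11 the conclusion holds.
a = 12: a² - 3a + 13 = 121 = 11 × 11, composite.
Hence a = 12 is a counterexample.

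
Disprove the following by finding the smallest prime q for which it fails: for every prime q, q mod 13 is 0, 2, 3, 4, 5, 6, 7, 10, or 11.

q = 47

The first 14 eligible values, up to q = 43, all satisfy the conclusion.
q = 47: 47 mod 13 = 8 — not in {0, 2, 3, 4, 5, 6, 7, 10, 11}.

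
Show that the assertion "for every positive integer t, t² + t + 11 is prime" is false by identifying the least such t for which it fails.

t = 10

For t = 1, 2, 3, 4, 5, 6, 7, 8, 9 the conclusion holds.
t = 10: t² + t + 11 = 121 = 11 × 11, composite.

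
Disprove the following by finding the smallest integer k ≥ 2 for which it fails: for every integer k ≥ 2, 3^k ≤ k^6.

We need the least integer k ≥ 2 for which 3^k > k^6.
For k = 2, 3, 4, 5, …, 12, 13, 14 the conclusion holds.
k = 15: 3^k = 14348907 and k^6 = 11390625, so 14348907 > 11390625.
So k = 15 is the smallest counterexample.

k = 15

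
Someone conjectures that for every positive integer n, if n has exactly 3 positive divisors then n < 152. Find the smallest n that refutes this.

The first 5 eligible values, up to n = 121, all satisfy the conclusion.
n = 169: τ(169) = 3; 169 ≥ 152.

n = 169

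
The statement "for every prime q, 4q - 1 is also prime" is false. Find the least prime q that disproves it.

q = 7

A counterexample is any prime q such that 4q - 1 is not prime; we check each in order.
For q = 2, 3, 5 the conclusion holds.
q = 7: 4q - 1 = 27 = 3 × 9, not prime.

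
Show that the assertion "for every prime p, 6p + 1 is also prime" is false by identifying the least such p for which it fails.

p = 19

For p = 2, 3, 5, 7, 11, 13, 17 the conclusion holds.
p = 19: 6p + 1 = 115 = 5 × 23, not prime.
Thus p = 19 disproves the claim, and no smaller p works.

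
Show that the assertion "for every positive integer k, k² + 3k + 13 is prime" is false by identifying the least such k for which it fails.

We need the least positive integer k for which k² + 3k + 13 is not prime.
For k = 1, 2, 3, 4, 5, 6, 7, 8 the conclusion holds.
k = 9: k² + 3k + 13 = 121 = 11 × 11, composite.
Thus k = 9 disproves the claim, and no smaller k works.

k = 9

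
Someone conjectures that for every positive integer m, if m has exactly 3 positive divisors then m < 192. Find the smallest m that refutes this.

m = 289

For m = 4, 9, 25, 49, 121, 169 the conclusion holds.
m = 289: τ(289) = 3; 289 ≥ 192.
So m = 289 is the smallest counterexample.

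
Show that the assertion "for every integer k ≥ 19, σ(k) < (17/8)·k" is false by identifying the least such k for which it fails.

k = 24

We need the least integer k ≥ 19 for which the claim fails.
k = 19: σ(19) = 20; 20 < 323/8.
k = 20: σ(20) = 42; 42 < 85/2.
k = 21: σ(21) = 32; 32 < 357/8.
k = 22: σ(22) = 36; 36 < 187/4.
k = 23: σ(23) = 24; 24 < 391/8.
k = 24: σ(24) = 60; 60 ≥ 51.
Hence k = 24 is a counterexample.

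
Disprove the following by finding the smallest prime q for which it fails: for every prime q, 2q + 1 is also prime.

q = 7

Check each prime q in order until 2q + 1 is not prime.
q = 2: 2q + 1 = 5, prime.
q = 3: 2q + 1 = 7, prime.
q = 5: 2q + 1 = 11, prime.
q = 7: 2q + 1 = 15 = 3 × 5, not prime.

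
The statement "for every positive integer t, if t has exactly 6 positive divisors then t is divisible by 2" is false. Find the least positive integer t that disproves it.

t = 45

We need the least positive integer t for which t has exactly 6 positive divisors but t is not divisible by 2.
t = 12: τ(12) = 6; 12 mod 2 = 0.
t = 18: τ(18) = 6; 18 mod 2 = 0.
t = 20: τ(20) = 6; 20 mod 2 = 0.
t = 28: τ(28) = 6; 28 mod 2 = 0.
t = 32: τ(32) = 6; 32 mod 2 = 0.
t = 44: τ(44) = 6; 44 mod 2 = 0.
t = 45: τ(45) = 6; 45 mod 2 = 1.
Hence t = 45 is a counterexample.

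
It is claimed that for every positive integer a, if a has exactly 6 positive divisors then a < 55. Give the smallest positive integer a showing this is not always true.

We need the least positive integer a for which a has exactly 6 positive divisors but the claim fails.
The first 9 eligible values, up to a = 52, all satisfy the conclusion.
a = 63: τ(63) = 6; 63 ≥ 55.

a = 63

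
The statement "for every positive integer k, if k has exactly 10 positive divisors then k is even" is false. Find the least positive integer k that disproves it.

k = 405

We need the least positive integer k for which k has exactly 10 positive divisors but k is odd.
The first 9 eligible values, up to k = 368, all satisfy the conclusion.
k = 405: divisors of 405: 10 divisors; 405 is odd.
So k = 405 is the smallest counterexample.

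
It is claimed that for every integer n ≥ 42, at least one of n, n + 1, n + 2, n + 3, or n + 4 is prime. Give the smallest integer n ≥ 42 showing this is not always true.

n = 42: 43 is prime.
n = 43: 43 is prime.
n = 44: 47 is prime.
n = 45: 47 is prime.
n = 46: 47 is prime.
n = 47: 47 is prime.
n = 48: 48 = 2 × 24; 49 = 7 × 7; 50 = 2 × 25; 51 = 3 × 17; 52 = 2 × 26 — all composite.

n = 48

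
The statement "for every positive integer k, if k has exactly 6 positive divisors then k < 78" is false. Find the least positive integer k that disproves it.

A counterexample is any positive integer k such that k has exactly 6 positive divisors but the claim fails; we check each in order.
For k = 12, 18, 20, 28, …, 68, 75, 76 the conclusion holds.
k = 92: τ(92) = 6; 92 ≥ 78.

k = 92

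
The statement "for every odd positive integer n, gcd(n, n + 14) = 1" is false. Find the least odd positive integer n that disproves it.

A counterexample is any odd positive integer n such that gcd(n, n + 14) > 1; we check each in order.
n = 1: gcd(1, 15) = 1.
n = 3: gcd(3, 17) = 1.
n = 5: gcd(5, 19) = 1.
n = 7: gcd(7, 21) = 7.
Hence n = 7 is a counterexample.

n = 7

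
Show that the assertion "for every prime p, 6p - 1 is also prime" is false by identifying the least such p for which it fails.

Check each prime p in order until 6p - 1 is not prime.
The first 4 eligible values, up to p = 7, all satisfy the conclusion.
p = 11: 6p - 1 = 65 = 5 × 13, not prime.

p = 11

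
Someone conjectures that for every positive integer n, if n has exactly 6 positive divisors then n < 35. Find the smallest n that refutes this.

n = 44

Check each positive integer n in order until n has exactly 6 positive divisors but the claim fails.
n = 12: τ(12) = 6; 12 < 35.
n = 18: τ(18) = 6; 18 < 35.
n = 20: τ(20) = 6; 20 < 35.
n = 28: τ(28) = 6; 28 < 35.
n = 32: τ(32) = 6; 32 < 35.
n = 44: τ(44) = 6; 44 ≥ 35.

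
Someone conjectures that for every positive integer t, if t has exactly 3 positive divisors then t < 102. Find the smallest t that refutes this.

Check each positive integer t in order until t has exactly 3 positive divisors but the claim fails.
t = 4: τ(4) = 3; 4 < 102.
t = 9: τ(9) = 3; 9 < 102.
t = 25: τ(25) = 3; 25 < 102.
t = 49: τ(49) = 3; 49 < 102.
t = 121: τ(121) = 3; 121 ≥ 102.

t = 121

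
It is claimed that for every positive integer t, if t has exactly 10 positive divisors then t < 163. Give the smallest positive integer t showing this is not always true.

We need the least positive integer t for which t has exactly 10 positive divisors but the claim fails.
t = 48: τ(48) = 10; 48 < 163.
t = 80: τ(80) = 10; 80 < 163.
t = 112: τ(112) = 10; 112 < 163.
t = 162: τ(162) = 10; 162 < 163.
t = 176: τ(176) = 10; 176 ≥ 163.
Hence t = 176 is a counterexample.

t = 176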